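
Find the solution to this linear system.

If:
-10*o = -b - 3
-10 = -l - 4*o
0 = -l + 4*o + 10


Then:
b = -3
l = 10
o = 0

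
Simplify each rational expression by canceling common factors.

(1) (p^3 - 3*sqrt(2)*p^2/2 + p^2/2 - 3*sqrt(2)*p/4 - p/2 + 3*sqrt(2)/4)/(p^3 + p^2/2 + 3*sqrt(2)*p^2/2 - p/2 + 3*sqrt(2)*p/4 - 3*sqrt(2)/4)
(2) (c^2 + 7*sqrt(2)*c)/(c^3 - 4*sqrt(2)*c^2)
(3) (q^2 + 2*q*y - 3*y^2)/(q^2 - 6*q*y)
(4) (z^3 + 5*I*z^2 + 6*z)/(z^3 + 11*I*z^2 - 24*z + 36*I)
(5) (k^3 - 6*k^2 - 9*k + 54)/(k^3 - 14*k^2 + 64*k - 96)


(1) = (16*p - 24*sqrt(2))/(16*p + 24*sqrt(2))
(2) = (c + 7*sqrt(2))/(c^2 - 4*sqrt(2)*c)
(3) = (-q^2 - 2*q*y + 3*y^2)/(-q^2 + 6*q*y)
(4) = z/(z + 6*I)
(5) = (k^2 - 9)/(k^2 - 8*k + 16)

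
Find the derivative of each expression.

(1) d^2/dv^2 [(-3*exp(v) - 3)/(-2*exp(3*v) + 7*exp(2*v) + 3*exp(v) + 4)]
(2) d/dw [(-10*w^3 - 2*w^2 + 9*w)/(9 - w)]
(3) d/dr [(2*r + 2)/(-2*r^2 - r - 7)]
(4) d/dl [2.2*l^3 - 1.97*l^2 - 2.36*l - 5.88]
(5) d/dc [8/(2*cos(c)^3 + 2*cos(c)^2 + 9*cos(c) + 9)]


(1) = (48*exp(6*v) - 18*exp(5*v) - 243*exp(4*v) + 801*exp(3*v) - 99*exp(2*v) - 345*exp(v) + 12)*exp(v)/(8*exp(9*v) - 84*exp(8*v) + 258*exp(7*v) - 139*exp(6*v) - 51*exp(5*v) - 633*exp(4*v) - 435*exp(3*v) - 444*exp(2*v) - 144*exp(v) - 64)
(2) = (20*w^3 - 268*w^2 - 36*w + 81)/(w^2 - 18*w + 81)
(3) = 2*(-2*r^2 - r + (r + 1)*(4*r + 1) - 7)/(2*r^2 + r + 7)^2
(4) = 6.6*l^2 - 3.94*l - 2.36
(5) = 8*(6*cos(c)^2 + 4*cos(c) + 9)*sin(c)/((2*sin(c)^2 - 11)^2*(cos(c) + 1)^2)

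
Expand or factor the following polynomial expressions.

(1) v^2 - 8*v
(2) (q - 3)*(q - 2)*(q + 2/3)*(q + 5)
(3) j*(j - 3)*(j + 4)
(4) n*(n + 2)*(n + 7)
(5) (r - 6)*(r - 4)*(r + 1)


(1) = v*(v - 8)
(2) = q^4 + 2*q^3/3 - 19*q^2 + 52*q/3 + 20
(3) = j^3 + j^2 - 12*j
(4) = n^3 + 9*n^2 + 14*n
(5) = r^3 - 9*r^2 + 14*r + 24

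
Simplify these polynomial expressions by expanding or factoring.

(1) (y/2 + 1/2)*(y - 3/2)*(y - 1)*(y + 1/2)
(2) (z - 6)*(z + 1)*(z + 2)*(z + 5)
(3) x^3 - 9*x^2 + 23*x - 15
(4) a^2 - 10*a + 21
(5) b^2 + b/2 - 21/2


(1) = y^4/2 - y^3/2 - 7*y^2/8 + y/2 + 3/8
(2) = z^4 + 2*z^3 - 31*z^2 - 92*z - 60
(3) = (x - 5)*(x - 3)*(x - 1)
(4) = (a - 7)*(a - 3)
(5) = (b - 3)*(b + 7/2)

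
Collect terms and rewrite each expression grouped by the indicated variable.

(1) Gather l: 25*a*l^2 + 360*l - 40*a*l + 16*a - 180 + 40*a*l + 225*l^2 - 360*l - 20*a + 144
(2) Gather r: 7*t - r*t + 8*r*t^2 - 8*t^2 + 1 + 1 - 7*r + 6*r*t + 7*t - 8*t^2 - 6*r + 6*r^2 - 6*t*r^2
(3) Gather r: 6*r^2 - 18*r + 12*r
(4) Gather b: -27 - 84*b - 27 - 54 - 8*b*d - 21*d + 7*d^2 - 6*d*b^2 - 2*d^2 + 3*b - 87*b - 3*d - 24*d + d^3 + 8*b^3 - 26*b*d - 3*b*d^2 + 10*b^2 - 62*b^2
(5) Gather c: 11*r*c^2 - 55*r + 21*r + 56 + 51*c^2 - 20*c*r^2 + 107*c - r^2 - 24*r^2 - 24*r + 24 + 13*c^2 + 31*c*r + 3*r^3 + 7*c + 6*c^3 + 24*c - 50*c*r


(1) = -4*a + l^2*(25*a + 225) - 36
(2) = r^2*(6 - 6*t) + r*(8*t^2 + 5*t - 13) - 16*t^2 + 14*t + 2
(3) = 6*r^2 - 6*r
(4) = 8*b^3 + b^2*(-6*d - 52) + b*(-3*d^2 - 34*d - 168) + d^3 + 5*d^2 - 48*d - 108
(5) = 6*c^3 + c^2*(11*r + 64) + c*(-20*r^2 - 19*r + 138) + 3*r^3 - 25*r^2 - 58*r + 80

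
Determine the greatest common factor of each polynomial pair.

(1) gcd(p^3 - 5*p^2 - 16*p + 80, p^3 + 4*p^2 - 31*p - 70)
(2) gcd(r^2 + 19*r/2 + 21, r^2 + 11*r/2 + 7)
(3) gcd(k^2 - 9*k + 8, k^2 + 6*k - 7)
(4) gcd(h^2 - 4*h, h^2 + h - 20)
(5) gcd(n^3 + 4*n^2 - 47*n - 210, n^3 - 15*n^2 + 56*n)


(1) = gcd((p - 5)*(p - 4)*(p + 4), (p - 5)*(p + 2)*(p + 7)) = p - 5
(2) = gcd((r + 7/2)*(r + 6), (r + 2)*(r + 7/2)) = r + 7/2
(3) = k - 1
(4) = h - 4
(5) = gcd((n - 7)*(n + 5)*(n + 6), n*(n - 8)*(n - 7)) = n - 7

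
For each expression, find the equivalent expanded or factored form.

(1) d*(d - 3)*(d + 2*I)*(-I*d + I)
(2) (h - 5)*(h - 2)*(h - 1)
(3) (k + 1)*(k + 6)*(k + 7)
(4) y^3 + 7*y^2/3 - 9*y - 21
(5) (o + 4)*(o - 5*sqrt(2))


(1) = -I*d^4 + 2*d^3 + 4*I*d^3 - 8*d^2 - 3*I*d^2 + 6*d
(2) = h^3 - 8*h^2 + 17*h - 10
(3) = k^3 + 14*k^2 + 55*k + 42
(4) = (y - 3)*(y + 7/3)*(y + 3)
(5) = o^2 - 5*sqrt(2)*o + 4*o - 20*sqrt(2)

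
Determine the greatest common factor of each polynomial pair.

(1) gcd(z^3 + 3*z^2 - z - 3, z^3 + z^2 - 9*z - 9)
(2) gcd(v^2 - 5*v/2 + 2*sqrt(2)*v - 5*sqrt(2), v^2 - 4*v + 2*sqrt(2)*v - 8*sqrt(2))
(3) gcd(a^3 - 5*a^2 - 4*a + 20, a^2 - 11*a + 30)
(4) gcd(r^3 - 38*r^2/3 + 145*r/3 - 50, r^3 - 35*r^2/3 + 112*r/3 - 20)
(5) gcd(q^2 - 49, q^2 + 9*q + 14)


(1) = gcd((z - 1)*(z + 1)*(z + 3), (z - 3)*(z + 1)*(z + 3)) = z^2 + 4*z + 3
(2) = gcd((v - 5/2)*(v + 2*sqrt(2)), (v - 4)*(v + 2*sqrt(2))) = v + 2*sqrt(2)
(3) = a - 5
(4) = r^2 - 11*r + 30
(5) = q + 7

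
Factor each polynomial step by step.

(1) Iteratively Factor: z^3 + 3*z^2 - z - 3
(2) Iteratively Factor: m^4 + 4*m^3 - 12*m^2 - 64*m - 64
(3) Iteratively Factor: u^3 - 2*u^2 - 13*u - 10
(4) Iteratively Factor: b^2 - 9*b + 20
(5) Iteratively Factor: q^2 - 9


(1) = (z + 3)*(z^2 - 1) = (z - 1)*(z + 3)*(z + 1)
(2) = (m + 2)*(m^3 + 2*m^2 - 16*m - 32) = (m + 2)*(m + 4)*(m^2 - 2*m - 8) = (m - 4)*(m + 2)*(m + 4)*(m + 2)
(3) = (u + 2)*(u^2 - 4*u - 5) = (u + 1)*(u + 2)*(u - 5)
(4) = (b - 5)*(b - 4)
(5) = (q - 3)*(q + 3)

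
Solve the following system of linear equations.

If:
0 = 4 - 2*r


Then:
r = 2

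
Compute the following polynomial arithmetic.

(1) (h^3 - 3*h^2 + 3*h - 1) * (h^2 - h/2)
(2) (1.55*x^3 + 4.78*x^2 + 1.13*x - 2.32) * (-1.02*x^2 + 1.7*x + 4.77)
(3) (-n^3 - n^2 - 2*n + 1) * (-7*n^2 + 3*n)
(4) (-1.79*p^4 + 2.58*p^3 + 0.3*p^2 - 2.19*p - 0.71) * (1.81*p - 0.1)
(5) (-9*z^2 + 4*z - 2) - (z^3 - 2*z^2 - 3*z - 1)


(1) = h^5 - 7*h^4/2 + 9*h^3/2 - 5*h^2/2 + h/2
(2) = -1.581*x^5 - 2.2406*x^4 + 14.3669*x^3 + 27.088*x^2 + 1.4461*x - 11.0664
(3) = 7*n^5 + 4*n^4 + 11*n^3 - 13*n^2 + 3*n
(4) = -3.2399*p^5 + 4.8488*p^4 + 0.285*p^3 - 3.9939*p^2 - 1.0661*p + 0.071
(5) = -z^3 - 7*z^2 + 7*z - 1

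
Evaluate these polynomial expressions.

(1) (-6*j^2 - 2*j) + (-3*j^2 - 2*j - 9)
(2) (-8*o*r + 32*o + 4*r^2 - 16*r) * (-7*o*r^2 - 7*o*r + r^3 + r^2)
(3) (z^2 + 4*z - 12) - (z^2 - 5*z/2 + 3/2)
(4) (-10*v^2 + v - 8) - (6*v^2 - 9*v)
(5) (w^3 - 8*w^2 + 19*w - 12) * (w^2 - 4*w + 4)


(1) = -9*j^2 - 4*j - 9
(2) = 56*o^2*r^3 - 168*o^2*r^2 - 224*o^2*r - 36*o*r^4 + 108*o*r^3 + 144*o*r^2 + 4*r^5 - 12*r^4 - 16*r^3
(3) = 13*z/2 - 27/2
(4) = -16*v^2 + 10*v - 8
(5) = w^5 - 12*w^4 + 55*w^3 - 120*w^2 + 124*w - 48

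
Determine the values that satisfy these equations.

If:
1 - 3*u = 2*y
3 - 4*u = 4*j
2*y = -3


Then:
j = -7/12
u = 4/3
y = -3/2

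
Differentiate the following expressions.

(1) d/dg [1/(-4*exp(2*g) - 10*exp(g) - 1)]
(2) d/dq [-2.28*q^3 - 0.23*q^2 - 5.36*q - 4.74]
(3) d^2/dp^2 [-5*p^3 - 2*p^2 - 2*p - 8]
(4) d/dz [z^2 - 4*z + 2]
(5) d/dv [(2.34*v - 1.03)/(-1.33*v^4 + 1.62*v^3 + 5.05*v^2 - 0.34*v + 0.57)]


(1) = (8*exp(g) + 10)*exp(g)/(4*exp(2*g) + 10*exp(g) + 1)^2
(2) = -6.84*q^2 - 0.46*q - 5.36
(3) = -30*p - 4
(4) = 2*z - 4
(5) = (9.3366*v^4 - 13.0612*v^3 - 6.8112*v^2 + 10.403*v + 0.9836)/(1.7689*v^8 - 4.3092*v^7 - 10.8086*v^6 + 17.2664*v^5 + 22.8847*v^4 - 1.5872*v^3 + 5.8726*v^2 - 0.3876*v + 0.3249)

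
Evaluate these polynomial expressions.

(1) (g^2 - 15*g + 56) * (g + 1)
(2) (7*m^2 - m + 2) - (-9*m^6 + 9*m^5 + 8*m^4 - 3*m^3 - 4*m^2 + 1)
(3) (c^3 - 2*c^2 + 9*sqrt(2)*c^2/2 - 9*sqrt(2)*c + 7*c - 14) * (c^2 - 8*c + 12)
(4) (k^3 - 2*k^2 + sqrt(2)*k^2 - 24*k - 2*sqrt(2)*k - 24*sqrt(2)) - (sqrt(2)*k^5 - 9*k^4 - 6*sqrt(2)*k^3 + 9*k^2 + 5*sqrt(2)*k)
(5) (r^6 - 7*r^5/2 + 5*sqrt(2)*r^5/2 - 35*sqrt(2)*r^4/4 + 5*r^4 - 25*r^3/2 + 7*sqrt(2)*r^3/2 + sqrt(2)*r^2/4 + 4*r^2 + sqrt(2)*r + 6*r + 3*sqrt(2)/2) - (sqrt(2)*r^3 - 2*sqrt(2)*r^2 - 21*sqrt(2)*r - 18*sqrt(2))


(1) = g^3 - 14*g^2 + 41*g + 56
(2) = 9*m^6 - 9*m^5 - 8*m^4 + 3*m^3 + 11*m^2 - m + 1
(3) = c^5 - 10*c^4 + 9*sqrt(2)*c^4/2 - 45*sqrt(2)*c^3 + 35*c^3 - 94*c^2 + 126*sqrt(2)*c^2 - 108*sqrt(2)*c + 196*c - 168
(4) = -sqrt(2)*k^5 + 9*k^4 + k^3 + 6*sqrt(2)*k^3 - 11*k^2 + sqrt(2)*k^2 - 24*k - 7*sqrt(2)*k - 24*sqrt(2)
(5) = r^6 - 7*r^5/2 + 5*sqrt(2)*r^5/2 - 35*sqrt(2)*r^4/4 + 5*r^4 - 25*r^3/2 + 5*sqrt(2)*r^3/2 + 9*sqrt(2)*r^2/4 + 4*r^2 + 6*r + 22*sqrt(2)*r + 39*sqrt(2)/2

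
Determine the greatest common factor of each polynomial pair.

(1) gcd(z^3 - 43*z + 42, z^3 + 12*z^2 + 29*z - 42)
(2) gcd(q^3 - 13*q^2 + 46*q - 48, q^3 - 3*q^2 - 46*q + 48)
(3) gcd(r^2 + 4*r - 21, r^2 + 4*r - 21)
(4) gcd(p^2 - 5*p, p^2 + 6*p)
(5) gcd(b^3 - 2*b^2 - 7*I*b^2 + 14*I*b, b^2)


(1) = gcd((z - 6)*(z - 1)*(z + 7), (z - 1)*(z + 6)*(z + 7)) = z^2 + 6*z - 7
(2) = q - 8
(3) = r^2 + 4*r - 21
(4) = p
(5) = b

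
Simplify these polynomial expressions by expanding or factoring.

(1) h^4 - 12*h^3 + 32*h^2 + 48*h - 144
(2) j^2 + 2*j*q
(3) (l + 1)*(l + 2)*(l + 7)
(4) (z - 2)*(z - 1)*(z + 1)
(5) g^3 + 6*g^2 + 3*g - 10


(1) = (h - 6)^2*(h - 2)*(h + 2)
(2) = j*(j + 2*q)
(3) = l^3 + 10*l^2 + 23*l + 14
(4) = z^3 - 2*z^2 - z + 2
(5) = (g - 1)*(g + 2)*(g + 5)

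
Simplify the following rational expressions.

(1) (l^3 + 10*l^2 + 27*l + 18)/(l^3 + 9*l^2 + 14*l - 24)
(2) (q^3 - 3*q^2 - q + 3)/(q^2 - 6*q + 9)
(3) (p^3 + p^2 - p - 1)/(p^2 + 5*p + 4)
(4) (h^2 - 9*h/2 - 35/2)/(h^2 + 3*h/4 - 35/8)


(1) = (l^2 + 4*l + 3)/(l^2 + 3*l - 4)
(2) = (q^2 - 1)/(q - 3)
(3) = (p^2 - 1)/(p + 4)
(4) = (4*h - 28)/(4*h - 7)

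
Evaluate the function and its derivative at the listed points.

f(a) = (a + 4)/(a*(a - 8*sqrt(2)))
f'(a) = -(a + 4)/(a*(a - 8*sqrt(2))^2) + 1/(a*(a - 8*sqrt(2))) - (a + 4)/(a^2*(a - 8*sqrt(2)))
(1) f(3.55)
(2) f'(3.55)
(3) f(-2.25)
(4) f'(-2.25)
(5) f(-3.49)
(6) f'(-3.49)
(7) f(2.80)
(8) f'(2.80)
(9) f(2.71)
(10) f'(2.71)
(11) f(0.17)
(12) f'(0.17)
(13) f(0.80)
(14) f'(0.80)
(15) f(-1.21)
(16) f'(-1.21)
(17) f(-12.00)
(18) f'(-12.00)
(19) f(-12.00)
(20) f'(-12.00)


(1) = -0.27
(2) = 0.01
(3) = 0.06
(4) = 0.06
(5) = 0.01
(6) = 0.02
(7) = -0.29
(8) = 0.03
(9) = -0.29
(10) = 0.03
(11) = -2.20
(12) = 12.22
(13) = -0.57
(14) = 0.54
(15) = 0.18
(16) = 0.23
(17) = -0.03
(18) = -0.00
(19) = -0.03
(20) = -0.00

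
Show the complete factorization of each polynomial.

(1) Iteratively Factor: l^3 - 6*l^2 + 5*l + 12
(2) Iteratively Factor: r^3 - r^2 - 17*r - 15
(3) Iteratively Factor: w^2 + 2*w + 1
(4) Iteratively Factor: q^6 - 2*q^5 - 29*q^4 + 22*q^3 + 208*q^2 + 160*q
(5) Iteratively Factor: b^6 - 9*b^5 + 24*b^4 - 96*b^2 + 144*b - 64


(1) = (l - 3)*(l^2 - 3*l - 4) = (l - 3)*(l + 1)*(l - 4)
(2) = (r - 5)*(r^2 + 4*r + 3) = (r - 5)*(r + 1)*(r + 3)
(3) = (w + 1)*(w + 1)
(4) = (q + 2)*(q^5 - 4*q^4 - 21*q^3 + 64*q^2 + 80*q) = q*(q + 2)*(q^4 - 4*q^3 - 21*q^2 + 64*q + 80) = q*(q + 2)*(q + 4)*(q^3 - 8*q^2 + 11*q + 20) = q*(q - 5)*(q + 2)*(q + 4)*(q^2 - 3*q - 4) = q*(q - 5)*(q + 1)*(q + 2)*(q + 4)*(q - 4)
(5) = (b - 4)*(b^5 - 5*b^4 + 4*b^3 + 16*b^2 - 32*b + 16) = (b - 4)*(b - 1)*(b^4 - 4*b^3 + 16*b - 16) = (b - 4)*(b - 2)*(b - 1)*(b^3 - 2*b^2 - 4*b + 8) = (b - 4)*(b - 2)*(b - 1)*(b + 2)*(b^2 - 4*b + 4) = (b - 4)*(b - 2)^2*(b - 1)*(b + 2)*(b - 2)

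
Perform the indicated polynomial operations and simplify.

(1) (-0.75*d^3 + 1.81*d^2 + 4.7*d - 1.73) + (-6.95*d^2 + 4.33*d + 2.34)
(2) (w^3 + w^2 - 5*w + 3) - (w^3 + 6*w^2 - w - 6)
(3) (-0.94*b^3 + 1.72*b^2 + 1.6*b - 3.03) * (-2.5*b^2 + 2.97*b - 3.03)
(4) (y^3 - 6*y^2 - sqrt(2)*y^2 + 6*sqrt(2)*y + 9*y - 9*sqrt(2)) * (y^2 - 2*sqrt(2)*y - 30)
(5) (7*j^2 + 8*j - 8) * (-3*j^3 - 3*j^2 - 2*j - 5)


(1) = -0.75*d^3 - 5.14*d^2 + 9.03*d + 0.61
(2) = -5*w^2 - 4*w + 9
(3) = 2.35*b^5 - 7.0918*b^4 + 3.9566*b^3 + 7.1154*b^2 - 13.8471*b + 9.1809
(4) = y^5 - 6*y^4 - 3*sqrt(2)*y^4 - 17*y^3 + 18*sqrt(2)*y^3 + 3*sqrt(2)*y^2 + 156*y^2 - 180*sqrt(2)*y - 234*y + 270*sqrt(2)
(5) = -21*j^5 - 45*j^4 - 14*j^3 - 27*j^2 - 24*j + 40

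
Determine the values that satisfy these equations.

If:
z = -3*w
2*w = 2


Then:
w = 1
z = -3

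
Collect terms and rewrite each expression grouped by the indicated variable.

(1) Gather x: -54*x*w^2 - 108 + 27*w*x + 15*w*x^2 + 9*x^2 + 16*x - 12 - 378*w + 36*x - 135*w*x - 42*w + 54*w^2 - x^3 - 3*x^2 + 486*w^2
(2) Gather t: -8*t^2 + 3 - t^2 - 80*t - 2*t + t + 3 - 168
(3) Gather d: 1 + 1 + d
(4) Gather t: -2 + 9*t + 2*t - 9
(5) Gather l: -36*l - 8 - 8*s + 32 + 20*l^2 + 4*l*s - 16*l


(1) = 540*w^2 - 420*w - x^3 + x^2*(15*w + 6) + x*(-54*w^2 - 108*w + 52) - 120
(2) = -9*t^2 - 81*t - 162
(3) = d + 2
(4) = 11*t - 11
(5) = 20*l^2 + l*(4*s - 52) - 8*s + 24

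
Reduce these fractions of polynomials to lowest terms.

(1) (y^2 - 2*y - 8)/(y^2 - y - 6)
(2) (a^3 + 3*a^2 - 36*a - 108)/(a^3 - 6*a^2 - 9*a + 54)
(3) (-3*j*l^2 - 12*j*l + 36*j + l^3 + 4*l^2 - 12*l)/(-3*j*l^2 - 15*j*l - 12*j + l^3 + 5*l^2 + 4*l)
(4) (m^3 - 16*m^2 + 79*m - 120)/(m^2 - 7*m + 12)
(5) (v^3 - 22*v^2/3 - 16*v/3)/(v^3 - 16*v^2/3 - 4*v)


(1) = (y - 4)/(y - 3)
(2) = (a + 6)/(a - 3)
(3) = (l^2 + 4*l - 12)/(l^2 + 5*l + 4)
(4) = (m^2 - 13*m + 40)/(m - 4)
(5) = (v - 8)/(v - 6)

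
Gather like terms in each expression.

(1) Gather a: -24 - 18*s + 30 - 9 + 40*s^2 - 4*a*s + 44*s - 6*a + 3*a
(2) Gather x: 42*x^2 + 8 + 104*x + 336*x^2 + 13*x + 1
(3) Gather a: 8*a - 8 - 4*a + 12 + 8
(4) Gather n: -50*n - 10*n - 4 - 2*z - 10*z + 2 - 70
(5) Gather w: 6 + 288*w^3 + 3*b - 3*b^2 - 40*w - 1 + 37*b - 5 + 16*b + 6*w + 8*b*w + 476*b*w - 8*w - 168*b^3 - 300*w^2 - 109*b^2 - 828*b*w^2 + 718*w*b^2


(1) = a*(-4*s - 3) + 40*s^2 + 26*s - 3
(2) = 378*x^2 + 117*x + 9
(3) = 4*a + 12
(4) = -60*n - 12*z - 72
(5) = -168*b^3 - 112*b^2 + 56*b + 288*w^3 + w^2*(-828*b - 300) + w*(718*b^2 + 484*b - 42)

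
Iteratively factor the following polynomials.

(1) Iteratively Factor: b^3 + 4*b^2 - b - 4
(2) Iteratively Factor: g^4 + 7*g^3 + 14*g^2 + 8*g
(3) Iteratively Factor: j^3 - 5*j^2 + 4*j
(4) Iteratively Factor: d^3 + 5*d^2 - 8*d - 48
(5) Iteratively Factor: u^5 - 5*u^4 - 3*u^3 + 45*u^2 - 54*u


(1) = (b + 4)*(b^2 - 1) = (b + 1)*(b + 4)*(b - 1)
(2) = (g)*(g^3 + 7*g^2 + 14*g + 8) = g*(g + 1)*(g^2 + 6*g + 8) = g*(g + 1)*(g + 4)*(g + 2)
(3) = (j - 4)*(j^2 - j) = (j - 4)*(j - 1)*(j)
(4) = (d + 4)*(d^2 + d - 12) = (d - 3)*(d + 4)*(d + 4)
(5) = (u + 3)*(u^4 - 8*u^3 + 21*u^2 - 18*u) = (u - 3)*(u + 3)*(u^3 - 5*u^2 + 6*u) = (u - 3)^2*(u + 3)*(u^2 - 2*u) = (u - 3)^2*(u - 2)*(u + 3)*(u)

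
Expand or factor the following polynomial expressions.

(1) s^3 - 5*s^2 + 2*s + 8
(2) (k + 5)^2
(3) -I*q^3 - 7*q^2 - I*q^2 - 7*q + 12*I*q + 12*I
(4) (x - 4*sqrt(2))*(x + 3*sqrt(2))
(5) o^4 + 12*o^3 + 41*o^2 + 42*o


(1) = (s - 4)*(s - 2)*(s + 1)
(2) = k^2 + 10*k + 25
(3) = (q - 4*I)*(q - 3*I)*(-I*q - I)
(4) = x^2 - sqrt(2)*x - 24
(5) = o*(o + 2)*(o + 3)*(o + 7)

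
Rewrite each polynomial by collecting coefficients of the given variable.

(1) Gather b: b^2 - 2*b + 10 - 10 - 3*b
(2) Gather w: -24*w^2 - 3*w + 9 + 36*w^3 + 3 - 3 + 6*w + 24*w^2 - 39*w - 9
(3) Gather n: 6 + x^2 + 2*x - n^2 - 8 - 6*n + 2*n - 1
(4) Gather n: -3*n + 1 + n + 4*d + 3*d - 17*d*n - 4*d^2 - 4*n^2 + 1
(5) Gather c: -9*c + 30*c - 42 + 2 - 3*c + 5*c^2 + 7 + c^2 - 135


(1) = b^2 - 5*b
(2) = 36*w^3 - 36*w
(3) = -n^2 - 4*n + x^2 + 2*x - 3
(4) = -4*d^2 + 7*d - 4*n^2 + n*(-17*d - 2) + 2
(5) = 6*c^2 + 18*c - 168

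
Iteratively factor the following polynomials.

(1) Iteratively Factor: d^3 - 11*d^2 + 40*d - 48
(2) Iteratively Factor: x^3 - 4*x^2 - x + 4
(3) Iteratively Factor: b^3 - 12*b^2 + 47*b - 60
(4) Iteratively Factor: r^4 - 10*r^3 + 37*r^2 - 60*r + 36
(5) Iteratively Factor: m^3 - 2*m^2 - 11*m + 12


(1) = (d - 3)*(d^2 - 8*d + 16) = (d - 4)*(d - 3)*(d - 4)
(2) = (x - 4)*(x^2 - 1) = (x - 4)*(x + 1)*(x - 1)
(3) = (b - 3)*(b^2 - 9*b + 20) = (b - 5)*(b - 3)*(b - 4)
(4) = (r - 3)*(r^3 - 7*r^2 + 16*r - 12) = (r - 3)*(r - 2)*(r^2 - 5*r + 6) = (r - 3)*(r - 2)^2*(r - 3)
(5) = (m - 4)*(m^2 + 2*m - 3) = (m - 4)*(m - 1)*(m + 3)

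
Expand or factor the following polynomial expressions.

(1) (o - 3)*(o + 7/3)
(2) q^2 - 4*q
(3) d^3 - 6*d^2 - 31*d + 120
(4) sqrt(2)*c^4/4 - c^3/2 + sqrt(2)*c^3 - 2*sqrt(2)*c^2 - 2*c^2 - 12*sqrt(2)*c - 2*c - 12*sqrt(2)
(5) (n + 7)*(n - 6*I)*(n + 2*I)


(1) = o^2 - 2*o/3 - 7
(2) = q*(q - 4)
(3) = (d - 8)*(d - 3)*(d + 5)
(4) = (c/2 + sqrt(2))*(c + 2)*(c - 3*sqrt(2))*(sqrt(2)*c/2 + sqrt(2))
(5) = n^3 + 7*n^2 - 4*I*n^2 + 12*n - 28*I*n + 84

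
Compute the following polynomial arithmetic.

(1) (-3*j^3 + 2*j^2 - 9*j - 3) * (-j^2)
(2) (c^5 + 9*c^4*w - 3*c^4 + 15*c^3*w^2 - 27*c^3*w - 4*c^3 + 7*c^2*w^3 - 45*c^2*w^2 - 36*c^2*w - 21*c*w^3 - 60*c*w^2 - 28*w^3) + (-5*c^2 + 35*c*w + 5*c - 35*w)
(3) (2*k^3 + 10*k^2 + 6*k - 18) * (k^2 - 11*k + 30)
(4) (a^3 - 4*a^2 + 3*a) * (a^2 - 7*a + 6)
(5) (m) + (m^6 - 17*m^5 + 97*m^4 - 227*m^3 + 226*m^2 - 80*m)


(1) = 3*j^5 - 2*j^4 + 9*j^3 + 3*j^2
(2) = c^5 + 9*c^4*w - 3*c^4 + 15*c^3*w^2 - 27*c^3*w - 4*c^3 + 7*c^2*w^3 - 45*c^2*w^2 - 36*c^2*w - 5*c^2 - 21*c*w^3 - 60*c*w^2 + 35*c*w + 5*c - 28*w^3 - 35*w
(3) = 2*k^5 - 12*k^4 - 44*k^3 + 216*k^2 + 378*k - 540
(4) = a^5 - 11*a^4 + 37*a^3 - 45*a^2 + 18*a
(5) = m^6 - 17*m^5 + 97*m^4 - 227*m^3 + 226*m^2 - 79*m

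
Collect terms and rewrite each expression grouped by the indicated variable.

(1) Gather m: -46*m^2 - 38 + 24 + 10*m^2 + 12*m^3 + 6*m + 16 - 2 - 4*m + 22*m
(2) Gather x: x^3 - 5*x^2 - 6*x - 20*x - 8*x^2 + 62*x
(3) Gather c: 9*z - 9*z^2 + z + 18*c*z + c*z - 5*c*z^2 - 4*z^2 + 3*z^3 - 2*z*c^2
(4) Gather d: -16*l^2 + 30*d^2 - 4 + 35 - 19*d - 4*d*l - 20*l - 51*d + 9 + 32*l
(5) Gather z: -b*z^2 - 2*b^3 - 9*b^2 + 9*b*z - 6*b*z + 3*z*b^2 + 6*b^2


(1) = 12*m^3 - 36*m^2 + 24*m
(2) = x^3 - 13*x^2 + 36*x
(3) = -2*c^2*z + c*(-5*z^2 + 19*z) + 3*z^3 - 13*z^2 + 10*z
(4) = 30*d^2 + d*(-4*l - 70) - 16*l^2 + 12*l + 40
(5) = -2*b^3 - 3*b^2 - b*z^2 + z*(3*b^2 + 3*b)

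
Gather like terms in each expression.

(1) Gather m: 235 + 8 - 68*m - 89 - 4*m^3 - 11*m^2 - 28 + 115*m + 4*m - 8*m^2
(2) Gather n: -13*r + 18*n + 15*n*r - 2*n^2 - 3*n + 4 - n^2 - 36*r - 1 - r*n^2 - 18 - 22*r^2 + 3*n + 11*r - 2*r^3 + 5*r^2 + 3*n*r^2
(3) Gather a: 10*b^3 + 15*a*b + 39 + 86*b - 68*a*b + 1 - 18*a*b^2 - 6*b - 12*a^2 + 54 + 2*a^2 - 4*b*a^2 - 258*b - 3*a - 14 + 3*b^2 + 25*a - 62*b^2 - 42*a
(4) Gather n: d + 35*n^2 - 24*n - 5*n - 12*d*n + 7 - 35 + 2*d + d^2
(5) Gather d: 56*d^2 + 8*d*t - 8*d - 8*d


(1) = -4*m^3 - 19*m^2 + 51*m + 126
(2) = n^2*(-r - 3) + n*(3*r^2 + 15*r + 18) - 2*r^3 - 17*r^2 - 38*r - 15
(3) = a^2*(-4*b - 10) + a*(-18*b^2 - 53*b - 20) + 10*b^3 - 59*b^2 - 178*b + 80
(4) = d^2 + 3*d + 35*n^2 + n*(-12*d - 29) - 28
(5) = 56*d^2 + d*(8*t - 16)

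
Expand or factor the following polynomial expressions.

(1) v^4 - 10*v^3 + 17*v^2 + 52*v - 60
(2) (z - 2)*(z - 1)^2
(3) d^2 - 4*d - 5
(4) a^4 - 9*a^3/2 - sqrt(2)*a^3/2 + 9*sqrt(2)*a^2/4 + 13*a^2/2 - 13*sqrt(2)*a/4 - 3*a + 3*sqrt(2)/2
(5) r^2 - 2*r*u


(1) = (v - 6)*(v - 5)*(v - 1)*(v + 2)
(2) = z^3 - 4*z^2 + 5*z - 2
(3) = (d - 5)*(d + 1)
(4) = (a - 2)*(a - 3/2)*(a - 1)*(a - sqrt(2)/2)
(5) = r*(r - 2*u)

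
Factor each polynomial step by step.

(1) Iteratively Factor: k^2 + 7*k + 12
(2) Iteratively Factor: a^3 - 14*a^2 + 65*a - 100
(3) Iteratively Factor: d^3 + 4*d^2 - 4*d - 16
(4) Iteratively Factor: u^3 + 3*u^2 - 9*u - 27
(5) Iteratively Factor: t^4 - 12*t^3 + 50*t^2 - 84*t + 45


(1) = (k + 3)*(k + 4)
(2) = (a - 5)*(a^2 - 9*a + 20) = (a - 5)^2*(a - 4)
(3) = (d - 2)*(d^2 + 6*d + 8) = (d - 2)*(d + 2)*(d + 4)
(4) = (u + 3)*(u^2 - 9) = (u - 3)*(u + 3)*(u + 3)
(5) = (t - 5)*(t^3 - 7*t^2 + 15*t - 9) = (t - 5)*(t - 3)*(t^2 - 4*t + 3) = (t - 5)*(t - 3)*(t - 1)*(t - 3)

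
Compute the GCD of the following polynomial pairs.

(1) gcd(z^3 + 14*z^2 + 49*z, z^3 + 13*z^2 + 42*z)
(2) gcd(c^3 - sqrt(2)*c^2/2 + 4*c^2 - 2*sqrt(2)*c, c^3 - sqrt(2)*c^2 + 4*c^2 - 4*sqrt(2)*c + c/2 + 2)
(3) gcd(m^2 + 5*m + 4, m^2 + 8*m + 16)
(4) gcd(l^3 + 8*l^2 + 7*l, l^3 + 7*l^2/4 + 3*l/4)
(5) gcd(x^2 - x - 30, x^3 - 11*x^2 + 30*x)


(1) = gcd(z*(z + 7)^2, z*(z + 6)*(z + 7)) = z^2 + 7*z
(2) = c^2 + c*(4 - sqrt(2)/2) - 2*sqrt(2)
(3) = m + 4
(4) = l^2 + l
(5) = x - 6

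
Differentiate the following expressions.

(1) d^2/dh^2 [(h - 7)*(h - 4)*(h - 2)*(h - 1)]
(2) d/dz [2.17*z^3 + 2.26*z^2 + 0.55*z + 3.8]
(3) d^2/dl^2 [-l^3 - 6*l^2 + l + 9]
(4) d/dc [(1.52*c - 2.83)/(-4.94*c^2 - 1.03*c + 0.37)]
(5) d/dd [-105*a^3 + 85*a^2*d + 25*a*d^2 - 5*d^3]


(1) = 12*h^2 - 84*h + 126
(2) = 6.51*z^2 + 4.52*z + 0.55
(3) = -6*l - 12
(4) = (7.5088*c^2 - 27.9604*c - 2.3525)/(24.4036*c^4 + 10.1764*c^3 - 2.5947*c^2 - 0.7622*c + 0.1369)
(5) = 85*a^2 + 50*a*d - 15*d^2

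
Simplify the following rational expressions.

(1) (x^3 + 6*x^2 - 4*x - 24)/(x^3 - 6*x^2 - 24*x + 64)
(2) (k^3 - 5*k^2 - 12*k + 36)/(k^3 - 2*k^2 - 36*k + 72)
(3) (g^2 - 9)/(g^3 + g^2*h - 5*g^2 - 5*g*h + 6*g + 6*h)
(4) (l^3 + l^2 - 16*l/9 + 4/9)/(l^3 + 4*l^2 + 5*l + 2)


(1) = (x^2 + 8*x + 12)/(x^2 - 4*x - 32)
(2) = (k + 3)/(k + 6)
(3) = (g + 3)/(g^2 + g*h - 2*g - 2*h)
(4) = (9*l^2 - 9*l + 2)/(9*l^2 + 18*l + 9)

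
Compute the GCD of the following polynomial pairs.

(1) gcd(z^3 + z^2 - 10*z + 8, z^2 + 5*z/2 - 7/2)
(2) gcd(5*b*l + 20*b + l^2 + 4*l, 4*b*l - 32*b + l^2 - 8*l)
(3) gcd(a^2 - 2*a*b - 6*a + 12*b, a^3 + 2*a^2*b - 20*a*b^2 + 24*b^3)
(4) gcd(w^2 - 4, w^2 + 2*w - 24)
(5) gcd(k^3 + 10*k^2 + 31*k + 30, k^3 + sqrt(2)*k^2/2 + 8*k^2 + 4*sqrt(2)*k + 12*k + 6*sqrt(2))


(1) = gcd((z - 2)*(z - 1)*(z + 4), (z - 1)*(z + 7/2)) = z - 1
(2) = 1
(3) = a - 2*b
(4) = 1
(5) = gcd((k + 2)*(k + 3)*(k + 5), (k + 2)*(k + 6)*(k + sqrt(2)/2)) = k + 2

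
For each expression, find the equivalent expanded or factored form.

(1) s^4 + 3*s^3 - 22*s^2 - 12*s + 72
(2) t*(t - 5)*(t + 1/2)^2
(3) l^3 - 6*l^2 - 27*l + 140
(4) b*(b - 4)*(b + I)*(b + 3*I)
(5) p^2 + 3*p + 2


(1) = (s - 3)*(s - 2)*(s + 2)*(s + 6)
(2) = t^4 - 4*t^3 - 19*t^2/4 - 5*t/4
(3) = (l - 7)*(l - 4)*(l + 5)
(4) = b^4 - 4*b^3 + 4*I*b^3 - 3*b^2 - 16*I*b^2 + 12*b
(5) = (p + 1)*(p + 2)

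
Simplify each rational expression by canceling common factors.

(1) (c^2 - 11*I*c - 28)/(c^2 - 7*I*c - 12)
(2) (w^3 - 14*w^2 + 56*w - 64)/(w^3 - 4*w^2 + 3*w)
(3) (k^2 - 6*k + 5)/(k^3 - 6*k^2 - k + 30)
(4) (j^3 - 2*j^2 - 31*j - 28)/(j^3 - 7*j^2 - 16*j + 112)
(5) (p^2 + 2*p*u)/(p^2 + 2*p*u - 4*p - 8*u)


(1) = (c - 7*I)/(c - 3*I)
(2) = (w^3 - 14*w^2 + 56*w - 64)/(w^3 - 4*w^2 + 3*w)
(3) = (k - 1)/(k^2 - k - 6)
(4) = (j + 1)/(j - 4)
(5) = p/(p - 4)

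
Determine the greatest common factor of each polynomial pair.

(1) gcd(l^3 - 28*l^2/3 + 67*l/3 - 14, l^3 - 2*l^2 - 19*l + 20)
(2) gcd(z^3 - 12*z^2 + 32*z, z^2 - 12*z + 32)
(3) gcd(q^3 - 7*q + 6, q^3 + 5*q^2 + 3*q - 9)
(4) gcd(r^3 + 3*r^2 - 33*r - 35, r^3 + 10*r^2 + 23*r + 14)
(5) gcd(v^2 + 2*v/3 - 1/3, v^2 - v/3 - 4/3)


(1) = l - 1
(2) = z^2 - 12*z + 32
(3) = gcd((q - 2)*(q - 1)*(q + 3), (q - 1)*(q + 3)^2) = q^2 + 2*q - 3
(4) = r^2 + 8*r + 7
(5) = v + 1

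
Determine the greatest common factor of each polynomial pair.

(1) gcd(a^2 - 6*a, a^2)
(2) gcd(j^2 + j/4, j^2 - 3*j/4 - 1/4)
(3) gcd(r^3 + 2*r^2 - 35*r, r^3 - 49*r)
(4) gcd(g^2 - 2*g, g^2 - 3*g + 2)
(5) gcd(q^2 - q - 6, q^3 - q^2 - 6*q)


(1) = a
(2) = gcd(j*(j + 1/4), (j - 1)*(j + 1/4)) = j + 1/4
(3) = gcd(r*(r - 5)*(r + 7), r*(r - 7)*(r + 7)) = r^2 + 7*r
(4) = gcd(g*(g - 2), (g - 2)*(g - 1)) = g - 2
(5) = gcd((q - 3)*(q + 2), q*(q - 3)*(q + 2)) = q^2 - q - 6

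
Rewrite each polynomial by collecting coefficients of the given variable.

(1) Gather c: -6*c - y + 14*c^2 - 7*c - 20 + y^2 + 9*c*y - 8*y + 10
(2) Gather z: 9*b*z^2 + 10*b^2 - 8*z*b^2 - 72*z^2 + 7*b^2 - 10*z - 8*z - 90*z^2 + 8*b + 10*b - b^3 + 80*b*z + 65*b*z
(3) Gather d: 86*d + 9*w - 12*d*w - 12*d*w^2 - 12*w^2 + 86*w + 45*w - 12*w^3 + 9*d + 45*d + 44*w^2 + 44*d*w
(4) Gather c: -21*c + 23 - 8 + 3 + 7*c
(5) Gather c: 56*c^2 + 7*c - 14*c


(1) = 14*c^2 + c*(9*y - 13) + y^2 - 9*y - 10
(2) = -b^3 + 17*b^2 + 18*b + z^2*(9*b - 162) + z*(-8*b^2 + 145*b - 18)
(3) = d*(-12*w^2 + 32*w + 140) - 12*w^3 + 32*w^2 + 140*w
(4) = 18 - 14*c
(5) = 56*c^2 - 7*c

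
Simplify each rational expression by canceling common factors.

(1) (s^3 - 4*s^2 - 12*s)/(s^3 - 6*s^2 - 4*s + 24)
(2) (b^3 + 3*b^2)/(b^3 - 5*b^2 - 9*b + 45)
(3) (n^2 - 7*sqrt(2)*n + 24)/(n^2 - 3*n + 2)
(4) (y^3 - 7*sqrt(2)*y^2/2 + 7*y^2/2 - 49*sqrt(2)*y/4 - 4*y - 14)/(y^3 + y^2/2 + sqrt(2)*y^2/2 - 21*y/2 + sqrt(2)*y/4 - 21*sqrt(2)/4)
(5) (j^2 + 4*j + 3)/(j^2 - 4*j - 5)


(1) = s/(s - 2)
(2) = b^2/(b^2 - 8*b + 15)
(3) = (n^2 - 7*sqrt(2)*n + 24)/(n^2 - 3*n + 2)
(4) = (16*y - 64*sqrt(2))/(16*y - 48)
(5) = (j + 3)/(j - 5)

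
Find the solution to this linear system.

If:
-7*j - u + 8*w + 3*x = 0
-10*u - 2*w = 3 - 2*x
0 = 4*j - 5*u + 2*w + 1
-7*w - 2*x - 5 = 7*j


Then:
j = -79/216
u = -25/108
w = -25/72
x = -1/216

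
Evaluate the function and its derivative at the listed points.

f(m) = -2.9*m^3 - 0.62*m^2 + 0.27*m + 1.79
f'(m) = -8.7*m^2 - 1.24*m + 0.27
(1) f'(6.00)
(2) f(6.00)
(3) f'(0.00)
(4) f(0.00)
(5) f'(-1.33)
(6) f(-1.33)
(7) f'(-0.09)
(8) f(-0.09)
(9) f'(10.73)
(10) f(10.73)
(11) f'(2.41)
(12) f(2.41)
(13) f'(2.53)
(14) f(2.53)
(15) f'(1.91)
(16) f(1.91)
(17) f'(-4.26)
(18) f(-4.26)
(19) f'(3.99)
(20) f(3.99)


(1) = -320.37
(2) = -645.31
(3) = 0.27
(4) = 1.79
(5) = -13.47
(6) = 7.16
(7) = 0.31
(8) = 1.76
(9) = -1014.69
(10) = -3649.29
(11) = -53.25
(12) = -41.75
(13) = -58.56
(14) = -48.46
(15) = -33.84
(16) = -20.16
(17) = -152.33
(18) = 213.58
(19) = -143.18
(20) = -191.21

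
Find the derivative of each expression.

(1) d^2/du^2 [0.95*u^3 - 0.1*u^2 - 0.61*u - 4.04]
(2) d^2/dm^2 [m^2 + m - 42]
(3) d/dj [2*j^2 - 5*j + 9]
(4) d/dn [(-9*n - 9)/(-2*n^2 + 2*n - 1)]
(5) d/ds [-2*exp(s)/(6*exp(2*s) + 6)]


(1) = 5.7*u - 0.2
(2) = 2
(3) = 4*j - 5
(4) = 9*(-2*n^2 - 4*n + 3)/(4*n^4 - 8*n^3 + 8*n^2 - 4*n + 1)
(5) = (exp(2*s) - 1)*exp(s)/(3*(exp(2*s) + 1)^2)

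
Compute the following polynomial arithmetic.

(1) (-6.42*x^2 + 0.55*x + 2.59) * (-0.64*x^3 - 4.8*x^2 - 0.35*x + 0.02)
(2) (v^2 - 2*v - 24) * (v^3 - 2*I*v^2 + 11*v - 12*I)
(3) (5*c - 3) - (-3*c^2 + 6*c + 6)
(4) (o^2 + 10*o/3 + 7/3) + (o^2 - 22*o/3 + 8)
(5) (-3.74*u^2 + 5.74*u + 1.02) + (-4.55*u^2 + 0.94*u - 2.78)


(1) = 4.1088*x^5 + 30.464*x^4 - 2.0506*x^3 - 12.7529*x^2 - 0.8955*x + 0.0518
(2) = v^5 - 2*v^4 - 2*I*v^4 - 13*v^3 + 4*I*v^3 - 22*v^2 + 36*I*v^2 - 264*v + 24*I*v + 288*I
(3) = 3*c^2 - c - 9
(4) = 2*o^2 - 4*o + 31/3
(5) = -8.29*u^2 + 6.68*u - 1.76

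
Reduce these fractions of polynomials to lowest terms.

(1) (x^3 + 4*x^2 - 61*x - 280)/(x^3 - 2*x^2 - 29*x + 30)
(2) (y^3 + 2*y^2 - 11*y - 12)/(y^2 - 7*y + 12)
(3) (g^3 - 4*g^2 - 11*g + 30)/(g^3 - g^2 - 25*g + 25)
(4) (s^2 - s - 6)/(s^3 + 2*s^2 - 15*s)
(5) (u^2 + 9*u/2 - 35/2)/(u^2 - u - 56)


(1) = (x^2 - x - 56)/(x^2 - 7*x + 6)
(2) = (y^2 + 5*y + 4)/(y - 4)
(3) = (g^2 + g - 6)/(g^2 + 4*g - 5)
(4) = (s + 2)/(s^2 + 5*s)
(5) = (2*u - 5)/(2*u - 16)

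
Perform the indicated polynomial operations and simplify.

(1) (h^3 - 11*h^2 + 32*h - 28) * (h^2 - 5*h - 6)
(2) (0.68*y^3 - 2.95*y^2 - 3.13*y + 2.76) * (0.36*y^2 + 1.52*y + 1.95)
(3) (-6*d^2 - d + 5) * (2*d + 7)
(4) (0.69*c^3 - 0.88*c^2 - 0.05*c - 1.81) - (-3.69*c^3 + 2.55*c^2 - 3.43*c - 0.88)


(1) = h^5 - 16*h^4 + 81*h^3 - 122*h^2 - 52*h + 168
(2) = 0.2448*y^5 - 0.0284*y^4 - 4.2848*y^3 - 9.5165*y^2 - 1.9083*y + 5.382
(3) = -12*d^3 - 44*d^2 + 3*d + 35
(4) = 4.38*c^3 - 3.43*c^2 + 3.38*c - 0.93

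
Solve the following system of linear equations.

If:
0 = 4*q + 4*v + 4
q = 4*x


Then:
q = 4*x
v = -4*x - 1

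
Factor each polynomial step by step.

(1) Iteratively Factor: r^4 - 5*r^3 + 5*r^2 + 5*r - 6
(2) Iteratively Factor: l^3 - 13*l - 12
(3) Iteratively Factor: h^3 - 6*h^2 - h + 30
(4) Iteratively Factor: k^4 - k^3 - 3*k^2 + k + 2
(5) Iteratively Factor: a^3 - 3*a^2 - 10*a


(1) = (r + 1)*(r^3 - 6*r^2 + 11*r - 6) = (r - 2)*(r + 1)*(r^2 - 4*r + 3) = (r - 3)*(r - 2)*(r + 1)*(r - 1)
(2) = (l - 4)*(l^2 + 4*l + 3) = (l - 4)*(l + 3)*(l + 1)
(3) = (h - 5)*(h^2 - h - 6) = (h - 5)*(h + 2)*(h - 3)
(4) = (k + 1)*(k^3 - 2*k^2 - k + 2) = (k + 1)^2*(k^2 - 3*k + 2) = (k - 2)*(k + 1)^2*(k - 1)
(5) = (a - 5)*(a^2 + 2*a) = a*(a - 5)*(a + 2)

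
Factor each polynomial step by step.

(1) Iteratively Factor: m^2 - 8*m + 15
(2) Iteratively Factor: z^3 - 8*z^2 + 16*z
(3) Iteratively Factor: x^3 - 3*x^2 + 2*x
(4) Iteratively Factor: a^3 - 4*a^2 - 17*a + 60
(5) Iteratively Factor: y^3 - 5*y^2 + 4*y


(1) = (m - 5)*(m - 3)
(2) = (z)*(z^2 - 8*z + 16) = z*(z - 4)*(z - 4)
(3) = (x - 2)*(x^2 - x) = x*(x - 2)*(x - 1)
(4) = (a - 3)*(a^2 - a - 20) = (a - 3)*(a + 4)*(a - 5)
(5) = (y)*(y^2 - 5*y + 4) = y*(y - 1)*(y - 4)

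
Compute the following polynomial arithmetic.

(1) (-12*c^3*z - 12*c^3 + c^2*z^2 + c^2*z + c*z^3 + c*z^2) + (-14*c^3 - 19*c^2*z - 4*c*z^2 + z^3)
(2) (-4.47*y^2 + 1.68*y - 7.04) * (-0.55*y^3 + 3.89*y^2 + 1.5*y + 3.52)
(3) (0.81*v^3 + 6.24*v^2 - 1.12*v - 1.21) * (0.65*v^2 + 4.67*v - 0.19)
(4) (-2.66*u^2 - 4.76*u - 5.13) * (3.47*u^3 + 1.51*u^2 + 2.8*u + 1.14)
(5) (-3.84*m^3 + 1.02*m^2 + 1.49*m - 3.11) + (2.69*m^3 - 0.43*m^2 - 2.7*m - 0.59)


(1) = -12*c^3*z - 26*c^3 + c^2*z^2 - 18*c^2*z + c*z^3 - 3*c*z^2 + z^3
(2) = 2.4585*y^5 - 18.3123*y^4 + 3.7022*y^3 - 40.6*y^2 - 4.6464*y - 24.7808
(3) = 0.5265*v^5 + 7.8387*v^4 + 28.2589*v^3 - 7.2025*v^2 - 5.4379*v + 0.2299
(4) = -9.2302*u^5 - 20.5338*u^4 - 32.4367*u^3 - 24.1067*u^2 - 19.7904*u - 5.8482
(5) = -1.15*m^3 + 0.59*m^2 - 1.21*m - 3.7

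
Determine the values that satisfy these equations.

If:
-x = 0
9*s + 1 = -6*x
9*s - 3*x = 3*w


Then:
s = -1/9
w = -1/3
x = 0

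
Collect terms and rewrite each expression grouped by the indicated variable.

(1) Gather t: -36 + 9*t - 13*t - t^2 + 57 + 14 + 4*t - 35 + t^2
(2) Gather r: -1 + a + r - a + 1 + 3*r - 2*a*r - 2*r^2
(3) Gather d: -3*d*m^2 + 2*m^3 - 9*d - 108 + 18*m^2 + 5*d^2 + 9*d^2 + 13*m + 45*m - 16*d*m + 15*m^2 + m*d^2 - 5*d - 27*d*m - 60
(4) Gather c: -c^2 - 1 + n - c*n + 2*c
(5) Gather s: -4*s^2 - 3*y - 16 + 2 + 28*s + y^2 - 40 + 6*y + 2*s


(1) = 0
(2) = -2*r^2 + r*(4 - 2*a)
(3) = d^2*(m + 14) + d*(-3*m^2 - 43*m - 14) + 2*m^3 + 33*m^2 + 58*m - 168
(4) = -c^2 + c*(2 - n) + n - 1
(5) = -4*s^2 + 30*s + y^2 + 3*y - 54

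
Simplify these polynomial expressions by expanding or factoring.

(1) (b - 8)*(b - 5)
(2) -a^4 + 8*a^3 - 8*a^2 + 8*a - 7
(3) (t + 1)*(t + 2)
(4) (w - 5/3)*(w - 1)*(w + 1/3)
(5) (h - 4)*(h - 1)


(1) = b^2 - 13*b + 40
(2) = (a - 7)*(a - I)*(-I*a + 1)*(-I*a + I)
(3) = t^2 + 3*t + 2
(4) = w^3 - 7*w^2/3 + 7*w/9 + 5/9
(5) = h^2 - 5*h + 4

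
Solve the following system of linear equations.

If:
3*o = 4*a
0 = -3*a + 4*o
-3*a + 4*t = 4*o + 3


Then:
a = 0
o = 0
t = 3/4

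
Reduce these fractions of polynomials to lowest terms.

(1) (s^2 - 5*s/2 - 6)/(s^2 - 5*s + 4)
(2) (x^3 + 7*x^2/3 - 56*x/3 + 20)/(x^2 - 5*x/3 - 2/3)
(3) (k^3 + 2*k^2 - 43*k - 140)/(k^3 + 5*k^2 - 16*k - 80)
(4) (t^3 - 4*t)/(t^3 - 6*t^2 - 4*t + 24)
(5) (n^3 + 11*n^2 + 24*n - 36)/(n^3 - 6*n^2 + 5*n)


(1) = (2*s + 3)/(2*s - 2)
(2) = (3*x^2 + 13*x - 30)/(3*x + 1)
(3) = (k - 7)/(k - 4)
(4) = t/(t - 6)
(5) = (n^2 + 12*n + 36)/(n^2 - 5*n)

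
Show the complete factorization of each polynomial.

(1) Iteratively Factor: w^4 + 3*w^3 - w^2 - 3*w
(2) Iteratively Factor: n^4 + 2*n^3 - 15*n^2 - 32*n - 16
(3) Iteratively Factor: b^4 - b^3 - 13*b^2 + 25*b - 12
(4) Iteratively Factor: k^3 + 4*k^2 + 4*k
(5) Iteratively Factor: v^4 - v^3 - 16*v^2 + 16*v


(1) = (w + 3)*(w^3 - w) = w*(w + 3)*(w^2 - 1) = w*(w + 1)*(w + 3)*(w - 1)
(2) = (n + 1)*(n^3 + n^2 - 16*n - 16) = (n + 1)^2*(n^2 - 16) = (n - 4)*(n + 1)^2*(n + 4)
(3) = (b - 1)*(b^3 - 13*b + 12) = (b - 1)*(b + 4)*(b^2 - 4*b + 3) = (b - 3)*(b - 1)*(b + 4)*(b - 1)
(4) = (k + 2)*(k^2 + 2*k) = (k + 2)^2*(k)
(5) = (v - 1)*(v^3 - 16*v) = v*(v - 1)*(v^2 - 16) = v*(v - 1)*(v + 4)*(v - 4)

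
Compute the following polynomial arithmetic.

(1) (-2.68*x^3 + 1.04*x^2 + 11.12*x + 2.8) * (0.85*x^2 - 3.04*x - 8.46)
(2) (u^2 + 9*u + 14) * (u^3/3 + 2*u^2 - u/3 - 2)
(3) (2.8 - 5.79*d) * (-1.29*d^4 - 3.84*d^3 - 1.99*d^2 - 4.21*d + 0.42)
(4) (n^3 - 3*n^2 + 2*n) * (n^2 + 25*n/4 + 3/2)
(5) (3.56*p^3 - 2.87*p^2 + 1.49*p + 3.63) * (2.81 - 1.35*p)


(1) = -2.278*x^5 + 9.0312*x^4 + 28.9632*x^3 - 40.2232*x^2 - 102.5872*x - 23.688
(2) = u^5/3 + 5*u^4 + 67*u^3/3 + 23*u^2 - 68*u/3 - 28
(3) = 7.4691*d^5 + 18.6216*d^4 + 0.7701*d^3 + 18.8039*d^2 - 14.2198*d + 1.176
(4) = n^5 + 13*n^4/4 - 61*n^3/4 + 8*n^2 + 3*n
(5) = -4.806*p^4 + 13.8781*p^3 - 10.0762*p^2 - 0.7136*p + 10.2003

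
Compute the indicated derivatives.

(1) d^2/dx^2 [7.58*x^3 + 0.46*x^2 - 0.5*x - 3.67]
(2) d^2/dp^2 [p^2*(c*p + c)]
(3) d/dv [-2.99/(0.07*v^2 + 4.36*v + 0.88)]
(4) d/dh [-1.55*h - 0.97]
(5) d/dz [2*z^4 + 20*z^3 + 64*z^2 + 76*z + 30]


(1) = 45.48*x + 0.92
(2) = 2*c*(3*p + 1)
(3) = (0.4186*v + 13.0364)/(0.07*v^2 + 4.36*v + 0.88)^2
(4) = -1.55000000000000
(5) = 8*z^3 + 60*z^2 + 128*z + 76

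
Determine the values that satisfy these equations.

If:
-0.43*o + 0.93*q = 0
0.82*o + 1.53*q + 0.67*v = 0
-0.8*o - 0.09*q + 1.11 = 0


Then:
o = 1.32
q = 0.61
v = -3.01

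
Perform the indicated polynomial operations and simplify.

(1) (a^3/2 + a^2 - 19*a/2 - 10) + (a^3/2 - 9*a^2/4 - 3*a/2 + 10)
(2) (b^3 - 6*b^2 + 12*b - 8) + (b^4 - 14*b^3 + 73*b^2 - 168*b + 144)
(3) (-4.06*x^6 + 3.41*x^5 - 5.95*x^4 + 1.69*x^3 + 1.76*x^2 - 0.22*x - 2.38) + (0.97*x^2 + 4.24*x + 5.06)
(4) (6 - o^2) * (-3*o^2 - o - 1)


(1) = a^3 - 5*a^2/4 - 11*a
(2) = b^4 - 13*b^3 + 67*b^2 - 156*b + 136
(3) = -4.06*x^6 + 3.41*x^5 - 5.95*x^4 + 1.69*x^3 + 2.73*x^2 + 4.02*x + 2.68
(4) = 3*o^4 + o^3 - 17*o^2 - 6*o - 6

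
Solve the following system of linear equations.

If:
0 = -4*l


Then:
l = 0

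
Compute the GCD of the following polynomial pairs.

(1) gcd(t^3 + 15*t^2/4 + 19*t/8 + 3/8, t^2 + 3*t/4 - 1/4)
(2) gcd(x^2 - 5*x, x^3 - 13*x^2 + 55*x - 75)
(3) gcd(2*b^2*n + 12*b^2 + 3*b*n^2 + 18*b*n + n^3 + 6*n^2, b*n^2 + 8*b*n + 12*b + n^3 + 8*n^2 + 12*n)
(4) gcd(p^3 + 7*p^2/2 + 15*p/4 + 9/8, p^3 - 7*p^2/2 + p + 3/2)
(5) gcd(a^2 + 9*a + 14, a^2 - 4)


(1) = 1
(2) = gcd(x*(x - 5), (x - 5)^2*(x - 3)) = x - 5
(3) = b*n + 6*b + n^2 + 6*n
(4) = p + 1/2
(5) = a + 2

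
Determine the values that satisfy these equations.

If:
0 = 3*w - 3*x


Then:
w = x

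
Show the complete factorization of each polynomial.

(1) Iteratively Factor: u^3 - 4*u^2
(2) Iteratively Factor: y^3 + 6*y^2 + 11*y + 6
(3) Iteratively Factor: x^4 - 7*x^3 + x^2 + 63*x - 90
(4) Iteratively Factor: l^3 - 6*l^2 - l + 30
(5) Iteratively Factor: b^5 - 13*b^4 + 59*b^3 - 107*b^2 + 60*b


(1) = (u)*(u^2 - 4*u) = u*(u - 4)*(u)
(2) = (y + 3)*(y^2 + 3*y + 2) = (y + 1)*(y + 3)*(y + 2)
(3) = (x - 3)*(x^3 - 4*x^2 - 11*x + 30) = (x - 3)*(x - 2)*(x^2 - 2*x - 15) = (x - 5)*(x - 3)*(x - 2)*(x + 3)
(4) = (l - 3)*(l^2 - 3*l - 10) = (l - 3)*(l + 2)*(l - 5)
(5) = (b - 3)*(b^4 - 10*b^3 + 29*b^2 - 20*b) = (b - 3)*(b - 1)*(b^3 - 9*b^2 + 20*b) = b*(b - 3)*(b - 1)*(b^2 - 9*b + 20) = b*(b - 4)*(b - 3)*(b - 1)*(b - 5)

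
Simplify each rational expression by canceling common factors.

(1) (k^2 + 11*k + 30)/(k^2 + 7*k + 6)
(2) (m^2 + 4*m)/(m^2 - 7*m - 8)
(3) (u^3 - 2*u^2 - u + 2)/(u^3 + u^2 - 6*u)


(1) = (k + 5)/(k + 1)
(2) = (m^2 + 4*m)/(m^2 - 7*m - 8)
(3) = (u^2 - 1)/(u^2 + 3*u)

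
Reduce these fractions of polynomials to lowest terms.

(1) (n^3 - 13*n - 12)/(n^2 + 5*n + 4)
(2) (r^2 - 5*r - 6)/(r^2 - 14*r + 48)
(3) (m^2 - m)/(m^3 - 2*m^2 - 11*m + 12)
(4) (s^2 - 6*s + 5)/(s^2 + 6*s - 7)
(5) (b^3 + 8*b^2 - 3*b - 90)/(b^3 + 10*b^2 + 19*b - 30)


(1) = (n^2 - n - 12)/(n + 4)
(2) = (r + 1)/(r - 8)
(3) = m/(m^2 - m - 12)
(4) = (s - 5)/(s + 7)
(5) = (b - 3)/(b - 1)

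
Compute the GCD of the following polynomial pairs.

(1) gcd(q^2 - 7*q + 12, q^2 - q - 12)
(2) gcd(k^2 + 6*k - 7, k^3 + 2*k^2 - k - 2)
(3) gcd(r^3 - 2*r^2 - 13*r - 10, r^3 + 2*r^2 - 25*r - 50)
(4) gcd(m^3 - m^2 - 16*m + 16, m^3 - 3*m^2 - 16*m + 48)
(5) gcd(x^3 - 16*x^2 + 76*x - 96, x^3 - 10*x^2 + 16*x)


(1) = gcd((q - 4)*(q - 3), (q - 4)*(q + 3)) = q - 4
(2) = k - 1
(3) = gcd((r - 5)*(r + 1)*(r + 2), (r - 5)*(r + 2)*(r + 5)) = r^2 - 3*r - 10
(4) = m^2 - 16
(5) = gcd((x - 8)*(x - 6)*(x - 2), x*(x - 8)*(x - 2)) = x^2 - 10*x + 16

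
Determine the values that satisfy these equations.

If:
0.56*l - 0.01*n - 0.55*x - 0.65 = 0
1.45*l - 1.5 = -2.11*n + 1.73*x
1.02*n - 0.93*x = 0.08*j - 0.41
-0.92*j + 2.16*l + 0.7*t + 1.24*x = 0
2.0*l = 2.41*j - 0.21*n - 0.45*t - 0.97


Then:
j = 0.88
l = 1.48
n = -0.04
t = -3.96
x = 0.32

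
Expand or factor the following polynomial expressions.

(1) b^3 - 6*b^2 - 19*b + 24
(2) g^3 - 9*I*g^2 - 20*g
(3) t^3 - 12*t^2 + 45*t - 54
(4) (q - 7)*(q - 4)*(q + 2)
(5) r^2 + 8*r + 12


(1) = (b - 8)*(b - 1)*(b + 3)
(2) = g*(g - 5*I)*(g - 4*I)
(3) = (t - 6)*(t - 3)^2
(4) = q^3 - 9*q^2 + 6*q + 56
(5) = (r + 2)*(r + 6)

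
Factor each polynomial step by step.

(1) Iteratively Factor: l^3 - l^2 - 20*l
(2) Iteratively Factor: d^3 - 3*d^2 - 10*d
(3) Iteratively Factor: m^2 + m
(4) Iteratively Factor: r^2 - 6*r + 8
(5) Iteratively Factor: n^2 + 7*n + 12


(1) = (l + 4)*(l^2 - 5*l) = l*(l + 4)*(l - 5)
(2) = (d - 5)*(d^2 + 2*d) = d*(d - 5)*(d + 2)
(3) = (m + 1)*(m)
(4) = (r - 4)*(r - 2)
(5) = (n + 4)*(n + 3)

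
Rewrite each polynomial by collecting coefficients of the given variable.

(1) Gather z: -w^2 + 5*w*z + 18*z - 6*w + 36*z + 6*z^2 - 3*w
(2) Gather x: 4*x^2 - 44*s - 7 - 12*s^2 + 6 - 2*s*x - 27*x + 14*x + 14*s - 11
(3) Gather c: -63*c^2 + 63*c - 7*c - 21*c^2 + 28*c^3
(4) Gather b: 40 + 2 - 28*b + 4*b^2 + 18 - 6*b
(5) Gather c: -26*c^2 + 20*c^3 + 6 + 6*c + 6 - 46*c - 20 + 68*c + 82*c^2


(1) = -w^2 - 9*w + 6*z^2 + z*(5*w + 54)
(2) = -12*s^2 - 30*s + 4*x^2 + x*(-2*s - 13) - 12
(3) = 28*c^3 - 84*c^2 + 56*c
(4) = 4*b^2 - 34*b + 60
(5) = 20*c^3 + 56*c^2 + 28*c - 8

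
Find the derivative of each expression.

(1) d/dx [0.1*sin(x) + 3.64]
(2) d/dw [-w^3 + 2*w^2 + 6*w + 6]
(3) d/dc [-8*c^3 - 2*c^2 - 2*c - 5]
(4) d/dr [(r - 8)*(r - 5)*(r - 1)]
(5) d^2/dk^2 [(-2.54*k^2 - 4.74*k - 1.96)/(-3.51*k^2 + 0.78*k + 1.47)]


(1) = 0.1*cos(x)
(2) = -3*w^2 + 4*w + 6
(3) = -24*c^2 - 4*c - 2
(4) = 3*r^2 - 28*r + 53
(5) = (130.702572*k^3 + 223.518204*k^2 + 114.54534*k + 22.718556)/(43.243551*k^6 - 28.829034*k^5 - 47.925189*k^4 + 23.672844*k^3 + 20.071233*k^2 - 5.056506*k - 3.176523)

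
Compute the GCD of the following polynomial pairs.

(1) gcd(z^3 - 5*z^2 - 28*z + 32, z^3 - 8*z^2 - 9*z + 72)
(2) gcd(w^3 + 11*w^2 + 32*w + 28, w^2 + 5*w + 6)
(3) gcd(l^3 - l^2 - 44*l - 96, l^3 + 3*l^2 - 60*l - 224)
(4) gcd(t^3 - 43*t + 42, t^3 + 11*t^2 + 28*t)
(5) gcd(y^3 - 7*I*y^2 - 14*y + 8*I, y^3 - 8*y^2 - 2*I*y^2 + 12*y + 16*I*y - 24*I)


(1) = gcd((z - 8)*(z - 1)*(z + 4), (z - 8)*(z - 3)*(z + 3)) = z - 8
(2) = gcd((w + 2)^2*(w + 7), (w + 2)*(w + 3)) = w + 2
(3) = gcd((l - 8)*(l + 3)*(l + 4), (l - 8)*(l + 4)*(l + 7)) = l^2 - 4*l - 32
(4) = t + 7
(5) = gcd((y - 4*I)*(y - 2*I)*(y - I), (y - 6)*(y - 2)*(y - 2*I)) = y - 2*I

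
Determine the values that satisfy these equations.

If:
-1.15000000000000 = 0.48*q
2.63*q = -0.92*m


Then:
m = 6.85
q = -2.40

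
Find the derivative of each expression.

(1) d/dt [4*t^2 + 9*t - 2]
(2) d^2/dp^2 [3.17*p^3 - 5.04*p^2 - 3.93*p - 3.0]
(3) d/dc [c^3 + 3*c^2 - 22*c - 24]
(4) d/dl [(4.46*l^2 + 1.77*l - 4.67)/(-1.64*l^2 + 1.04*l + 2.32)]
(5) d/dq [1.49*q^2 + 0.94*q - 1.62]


(1) = 8*t + 9
(2) = 19.02*p - 10.08
(3) = 3*c^2 + 6*c - 22
(4) = (7.5412*l^2 + 5.3768*l + 8.9632)/(2.6896*l^4 - 3.4112*l^3 - 6.528*l^2 + 4.8256*l + 5.3824)
(5) = 2.98*q + 0.94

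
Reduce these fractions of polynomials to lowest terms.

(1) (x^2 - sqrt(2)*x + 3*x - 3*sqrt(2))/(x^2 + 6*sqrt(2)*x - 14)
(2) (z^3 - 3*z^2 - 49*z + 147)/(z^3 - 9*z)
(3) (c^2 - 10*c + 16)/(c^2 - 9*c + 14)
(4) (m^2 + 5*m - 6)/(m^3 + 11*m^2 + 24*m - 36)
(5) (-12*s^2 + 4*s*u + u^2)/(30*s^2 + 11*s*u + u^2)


(1) = (x + 3)/(x + 7*sqrt(2))
(2) = (z^2 - 49)/(z^2 + 3*z)
(3) = (c - 8)/(c - 7)
(4) = 1/(m + 6)
(5) = (-2*s + u)/(5*s + u)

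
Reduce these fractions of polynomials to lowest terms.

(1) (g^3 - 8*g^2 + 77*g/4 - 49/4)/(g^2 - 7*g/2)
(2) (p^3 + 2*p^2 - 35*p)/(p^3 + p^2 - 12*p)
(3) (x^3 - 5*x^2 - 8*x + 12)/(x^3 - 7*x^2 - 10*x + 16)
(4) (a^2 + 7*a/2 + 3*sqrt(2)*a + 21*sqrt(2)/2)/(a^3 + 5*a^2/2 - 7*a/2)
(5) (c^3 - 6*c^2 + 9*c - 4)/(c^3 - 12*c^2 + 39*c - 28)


(1) = (2*g^2 - 9*g + 7)/(2*g)
(2) = (p^2 + 2*p - 35)/(p^2 + p - 12)
(3) = (x - 6)/(x - 8)
(4) = (4*a + 12*sqrt(2))/(4*a^2 - 4*a)
(5) = (c - 1)/(c - 7)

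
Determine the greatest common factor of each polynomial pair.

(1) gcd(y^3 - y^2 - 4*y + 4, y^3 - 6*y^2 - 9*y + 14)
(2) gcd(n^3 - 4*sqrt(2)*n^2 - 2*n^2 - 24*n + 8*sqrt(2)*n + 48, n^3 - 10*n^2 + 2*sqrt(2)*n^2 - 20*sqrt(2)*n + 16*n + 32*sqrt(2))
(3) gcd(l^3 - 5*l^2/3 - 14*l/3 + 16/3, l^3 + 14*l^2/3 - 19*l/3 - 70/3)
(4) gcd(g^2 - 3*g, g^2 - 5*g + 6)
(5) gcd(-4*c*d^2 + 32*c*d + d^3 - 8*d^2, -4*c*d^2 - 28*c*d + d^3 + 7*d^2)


(1) = y^2 + y - 2
(2) = n^2 + n*(-2 + 2*sqrt(2)) - 4*sqrt(2)
(3) = gcd((l - 8/3)*(l - 1)*(l + 2), (l - 7/3)*(l + 2)*(l + 5)) = l + 2
(4) = gcd(g*(g - 3), (g - 3)*(g - 2)) = g - 3
(5) = 4*c*d - d^2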